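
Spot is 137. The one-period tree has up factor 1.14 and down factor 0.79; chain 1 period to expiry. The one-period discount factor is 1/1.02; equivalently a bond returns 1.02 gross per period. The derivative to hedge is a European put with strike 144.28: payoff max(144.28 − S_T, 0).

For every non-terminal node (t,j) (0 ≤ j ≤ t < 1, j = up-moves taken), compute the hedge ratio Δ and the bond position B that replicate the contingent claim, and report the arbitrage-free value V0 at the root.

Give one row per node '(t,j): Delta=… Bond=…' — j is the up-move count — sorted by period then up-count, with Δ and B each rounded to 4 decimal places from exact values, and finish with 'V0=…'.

Since d<R<u, set p* = (R−d)/(u−d) = 0.6571; price each node as the discounted p*-expectation of its children.
Terminal payoffs: V(1,0)=36.0500, V(1,1)=0.0000
Node (0,0) S=137.0000: V=(p*·0.0000+(1−p*)·36.0500)/1.02=12.1176; Δ=(0.0000−36.0500)/(156.1800−108.2300)=-0.7518; B=V−Δ·S=115.1176
Check: Δ(0,0)·S0 + B(0,0) = 12.1176 = V0.

(0,0): Delta=-0.7518 Bond=115.1176
V0=12.1176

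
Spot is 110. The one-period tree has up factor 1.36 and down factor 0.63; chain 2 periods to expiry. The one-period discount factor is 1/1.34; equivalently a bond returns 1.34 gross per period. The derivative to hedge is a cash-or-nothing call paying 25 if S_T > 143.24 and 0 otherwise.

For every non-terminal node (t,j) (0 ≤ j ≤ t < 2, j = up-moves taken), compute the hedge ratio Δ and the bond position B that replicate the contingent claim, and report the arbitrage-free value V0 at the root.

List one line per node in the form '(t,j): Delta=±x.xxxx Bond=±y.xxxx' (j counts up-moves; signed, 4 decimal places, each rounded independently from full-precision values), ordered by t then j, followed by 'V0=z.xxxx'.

No-arbitrage ⇒ martingale measure with p* = (R−d)/(u−d) = 0.9726.
Terminal values V(2,·): V(2,0)=0.0000, V(2,1)=0.0000, V(2,2)=25.0000
  t=1,j=0: stock 69.3000 → up 94.2480 (V=0.0000), down 43.6590 (V=0.0000). Price 0.0000; hedge Δ=0.0000, bond B=0.0000.
  t=1,j=1: stock 149.6000 → up 203.4560 (V=25.0000), down 94.2480 (V=0.0000). Price 18.1456; hedge Δ=0.2289, bond B=-16.1010.
  t=0,j=0: stock 110.0000 → up 149.6000 (V=18.1456), down 69.3000 (V=0.0000). Price 13.1705; hedge Δ=0.2260, bond B=-11.6865.
Root portfolio cost Δ·110+B reproduces V0=13.1705.

(0,0): Delta=0.2260 Bond=-11.6865
(1,0): Delta=0.0000 Bond=0.0000
(1,1): Delta=0.2289 Bond=-16.1010
V0=13.1705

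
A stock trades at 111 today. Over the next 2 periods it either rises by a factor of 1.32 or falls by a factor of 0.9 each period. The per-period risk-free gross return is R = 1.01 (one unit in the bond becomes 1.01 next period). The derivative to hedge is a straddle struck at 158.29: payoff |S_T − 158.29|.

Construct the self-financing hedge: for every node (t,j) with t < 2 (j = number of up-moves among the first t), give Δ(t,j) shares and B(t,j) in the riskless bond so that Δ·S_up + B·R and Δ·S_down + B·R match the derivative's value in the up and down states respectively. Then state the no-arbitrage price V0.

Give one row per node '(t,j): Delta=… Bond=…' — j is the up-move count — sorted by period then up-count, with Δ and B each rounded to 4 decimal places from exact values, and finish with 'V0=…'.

The replicating-portfolio and risk-neutral prices coincide; use p* = (1.01−0.9)/(1.32−0.9) = 0.2619 for the latter.
At expiry t=2: V(2,0)=68.3800, V(2,1)=26.4220, V(2,2)=35.1164
(1,0): S=99.9000. Δ = (V_up−V_dn)/(S_up−S_dn) = (26.4220−68.3800)/(131.8680−89.9100) = -1.0000. V = [p*·26.4220 + (1−p*)·68.3800]/1.01 = 56.8228. B = V − Δ·S = 156.7228.
(1,1): S=146.5200. Δ = (V_up−V_dn)/(S_up−S_dn) = (35.1164−26.4220)/(193.4064−131.8680) = 0.1413. V = [p*·35.1164 + (1−p*)·26.4220]/1.01 = 28.4150. B = V − Δ·S = 7.7140.
(0,0): S=111.0000. Δ = (V_up−V_dn)/(S_up−S_dn) = (28.4150−56.8228)/(146.5200−99.9000) = -0.6093. V = [p*·28.4150 + (1−p*)·56.8228]/1.01 = 48.8937. B = V − Δ·S = 116.5314.
Check: Δ(0,0)·S0 + B(0,0) = 48.8937 = V0.

(0,0): Delta=-0.6093 Bond=116.5314
(1,0): Delta=-1.0000 Bond=156.7228
(1,1): Delta=0.1413 Bond=7.7140
V0=48.8937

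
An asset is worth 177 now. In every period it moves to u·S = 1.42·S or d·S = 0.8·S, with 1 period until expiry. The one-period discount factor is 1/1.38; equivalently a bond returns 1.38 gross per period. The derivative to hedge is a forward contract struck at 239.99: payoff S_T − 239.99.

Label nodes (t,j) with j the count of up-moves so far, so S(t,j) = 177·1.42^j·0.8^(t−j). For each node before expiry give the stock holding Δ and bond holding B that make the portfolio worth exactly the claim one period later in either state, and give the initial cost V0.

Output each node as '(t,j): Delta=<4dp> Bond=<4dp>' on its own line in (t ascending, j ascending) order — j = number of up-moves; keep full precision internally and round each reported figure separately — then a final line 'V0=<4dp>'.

(0,0): Delta=1.0000 Bond=-173.9058
V0=3.0942

Risk-neutral probability p* = (R−d)/(u−d) = (1.38−0.8)/(1.42−0.8) = 0.9355.
Terminal payoffs: V(1,0)=-98.3900, V(1,1)=11.3500
(0,0): S=177.0000. Δ = (V_up−V_dn)/(S_up−S_dn) = (11.3500−-98.3900)/(251.3400−141.6000) = 1.0000. V = [p*·11.3500 + (1−p*)·-98.3900]/1.38 = 3.0942. B = V − Δ·S = -173.9058.
Root portfolio cost Δ·177+B reproduces V0=3.0942.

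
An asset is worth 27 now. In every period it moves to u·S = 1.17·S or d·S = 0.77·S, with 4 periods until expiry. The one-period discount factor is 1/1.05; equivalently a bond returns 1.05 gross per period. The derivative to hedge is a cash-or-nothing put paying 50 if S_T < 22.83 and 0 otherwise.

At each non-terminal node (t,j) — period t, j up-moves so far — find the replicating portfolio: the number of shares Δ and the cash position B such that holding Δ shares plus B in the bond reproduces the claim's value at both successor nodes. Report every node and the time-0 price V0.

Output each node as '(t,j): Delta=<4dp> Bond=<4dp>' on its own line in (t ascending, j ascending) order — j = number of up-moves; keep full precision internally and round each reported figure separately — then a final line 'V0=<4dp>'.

(0,0): Delta=-1.7637 Bond=61.9464
(1,0): Delta=-2.6722 Bond=83.9326
(1,1): Delta=-1.5074 Bond=56.9485
(2,0): Delta=0.0000 Bond=45.3515
(2,1): Delta=-3.4259 Bond=106.4626
(2,2): Delta=-0.9663 Bond=39.7959
(3,0): Delta=0.0000 Bond=47.6190
(3,1): Delta=0.0000 Bond=47.6190
(3,2): Delta=-4.3922 Bond=139.2857
(3,3): Delta=0.0000 Bond=0.0000
V0=14.3274

Under the risk-neutral measure, an up-move has probability p* = (R−d)/(u−d) = 0.7000 and values discount at R = 1.05.
Payoff layer (t=4): V(4,0)=50.0000, V(4,1)=50.0000, V(4,2)=50.0000, V(4,3)=0.0000, V(4,4)=0.0000
(3,0): S=12.3264. Δ = (V_up−V_dn)/(S_up−S_dn) = (50.0000−50.0000)/(14.4219−9.4913) = 0.0000. V = [p*·50.0000 + (1−p*)·50.0000]/1.05 = 47.6190. B = V − Δ·S = 47.6190.
(3,1): S=18.7297. Δ = (V_up−V_dn)/(S_up−S_dn) = (50.0000−50.0000)/(21.9138−14.4219) = 0.0000. V = [p*·50.0000 + (1−p*)·50.0000]/1.05 = 47.6190. B = V − Δ·S = 47.6190.
(3,2): S=28.4594. Δ = (V_up−V_dn)/(S_up−S_dn) = (0.0000−50.0000)/(33.2975−21.9138) = -4.3922. V = [p*·0.0000 + (1−p*)·50.0000]/1.05 = 14.2857. B = V − Δ·S = 139.2857.
(3,3): S=43.2436. Δ = (V_up−V_dn)/(S_up−S_dn) = (0.0000−0.0000)/(50.5950−33.2975) = 0.0000. V = [p*·0.0000 + (1−p*)·0.0000]/1.05 = 0.0000. B = V − Δ·S = 0.0000.
(2,0): S=16.0083. Δ = (V_up−V_dn)/(S_up−S_dn) = (47.6190−47.6190)/(18.7297−12.3264) = 0.0000. V = [p*·47.6190 + (1−p*)·47.6190]/1.05 = 45.3515. B = V − Δ·S = 45.3515.
(2,1): S=24.3243. Δ = (V_up−V_dn)/(S_up−S_dn) = (14.2857−47.6190)/(28.4594−18.7297) = -3.4259. V = [p*·14.2857 + (1−p*)·47.6190]/1.05 = 23.1293. B = V − Δ·S = 106.4626.
(2,2): S=36.9603. Δ = (V_up−V_dn)/(S_up−S_dn) = (0.0000−14.2857)/(43.2436−28.4594) = -0.9663. V = [p*·0.0000 + (1−p*)·14.2857]/1.05 = 4.0816. B = V − Δ·S = 39.7959.
(1,0): S=20.7900. Δ = (V_up−V_dn)/(S_up−S_dn) = (23.1293−45.3515)/(24.3243−16.0083) = -2.6722. V = [p*·23.1293 + (1−p*)·45.3515]/1.05 = 28.3771. B = V − Δ·S = 83.9326.
(1,1): S=31.5900. Δ = (V_up−V_dn)/(S_up−S_dn) = (4.0816−23.1293)/(36.9603−24.3243) = -1.5074. V = [p*·4.0816 + (1−p*)·23.1293]/1.05 = 9.3294. B = V − Δ·S = 56.9485.
(0,0): S=27.0000. Δ = (V_up−V_dn)/(S_up−S_dn) = (9.3294−28.3771)/(31.5900−20.7900) = -1.7637. V = [p*·9.3294 + (1−p*)·28.3771]/1.05 = 14.3274. B = V − Δ·S = 61.9464.
Root portfolio cost Δ·27+B reproduces V0=14.3274.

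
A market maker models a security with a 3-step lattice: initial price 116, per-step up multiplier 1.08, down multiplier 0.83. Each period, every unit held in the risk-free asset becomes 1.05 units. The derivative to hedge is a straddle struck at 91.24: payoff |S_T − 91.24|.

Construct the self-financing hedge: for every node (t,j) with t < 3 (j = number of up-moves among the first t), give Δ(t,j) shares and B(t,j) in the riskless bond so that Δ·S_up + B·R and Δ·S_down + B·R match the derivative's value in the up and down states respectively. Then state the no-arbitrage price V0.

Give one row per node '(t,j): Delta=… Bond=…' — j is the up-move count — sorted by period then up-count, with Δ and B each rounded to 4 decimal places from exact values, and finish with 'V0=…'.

Under the risk-neutral measure, an up-move has probability p* = (R−d)/(u−d) = 0.8800 and values discount at R = 1.05.
Terminal values V(3,·): V(3,0)=24.9127, V(3,1)=4.9346, V(3,2)=21.0610, V(3,3)=54.8866
(2,0): S=79.9124. Δ = (V_up−V_dn)/(S_up−S_dn) = (4.9346−24.9127)/(86.3054−66.3273) = -1.0000. V = [p*·4.9346 + (1−p*)·24.9127]/1.05 = 6.9828. B = V − Δ·S = 86.8952.
(2,1): S=103.9824. Δ = (V_up−V_dn)/(S_up−S_dn) = (21.0610−4.9346)/(112.3010−86.3054) = 0.6204. V = [p*·21.0610 + (1−p*)·4.9346]/1.05 = 18.2151. B = V − Δ·S = -46.2905.
(2,2): S=135.3024. Δ = (V_up−V_dn)/(S_up−S_dn) = (54.8866−21.0610)/(146.1266−112.3010) = 1.0000. V = [p*·54.8866 + (1−p*)·21.0610]/1.05 = 48.4072. B = V − Δ·S = -86.8952.
(1,0): S=96.2800. Δ = (V_up−V_dn)/(S_up−S_dn) = (18.2151−6.9828)/(103.9824−79.9124) = 0.4666. V = [p*·18.2151 + (1−p*)·6.9828]/1.05 = 16.0640. B = V − Δ·S = -28.8649.
(1,1): S=125.2800. Δ = (V_up−V_dn)/(S_up−S_dn) = (48.4072−18.2151)/(135.3024−103.9824) = 0.9640. V = [p*·48.4072 + (1−p*)·18.2151]/1.05 = 42.6515. B = V − Δ·S = -78.1168.
(0,0): S=116.0000. Δ = (V_up−V_dn)/(S_up−S_dn) = (42.6515−16.0640)/(125.2800−96.2800) = 0.9168. V = [p*·42.6515 + (1−p*)·16.0640]/1.05 = 37.5819. B = V − Δ·S = -68.7682.
The time-0 hedge costs 37.5819, which is the no-arbitrage price.

(0,0): Delta=0.9168 Bond=-68.7682
(1,0): Delta=0.4666 Bond=-28.8649
(1,1): Delta=0.9640 Bond=-78.1168
(2,0): Delta=-1.0000 Bond=86.8952
(2,1): Delta=0.6204 Bond=-46.2905
(2,2): Delta=1.0000 Bond=-86.8952
V0=37.5819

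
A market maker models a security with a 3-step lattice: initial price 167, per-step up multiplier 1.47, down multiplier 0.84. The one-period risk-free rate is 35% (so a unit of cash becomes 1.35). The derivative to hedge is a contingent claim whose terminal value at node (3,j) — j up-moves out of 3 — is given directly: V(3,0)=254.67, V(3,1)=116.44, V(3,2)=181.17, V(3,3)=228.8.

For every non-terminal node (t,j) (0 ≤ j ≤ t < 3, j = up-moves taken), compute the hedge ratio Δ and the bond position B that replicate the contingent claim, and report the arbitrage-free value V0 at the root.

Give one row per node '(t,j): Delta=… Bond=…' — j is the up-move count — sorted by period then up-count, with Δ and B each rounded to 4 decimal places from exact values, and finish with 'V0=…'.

Under the risk-neutral measure, an up-move has probability p* = (R−d)/(u−d) = 0.8095 and values discount at R = 1.35.
Terminal values V(3,·): V(3,0)=254.6700, V(3,1)=116.4400, V(3,2)=181.1700, V(3,3)=228.8000
  t=2,j=0: stock 117.8352 → up 173.2177 (V=116.4400), down 98.9816 (V=254.6700). Price 105.7552; hedge Δ=-1.8620, bond B=325.1679.
  t=2,j=1: stock 206.2116 → up 303.1311 (V=181.1700), down 173.2177 (V=116.4400). Price 125.0670; hedge Δ=0.4983, bond B=22.3210.
  t=2,j=2: stock 360.8703 → up 530.4793 (V=228.8000), down 303.1311 (V=181.1700). Price 162.7612; hedge Δ=0.2095, bond B=87.1580.
  t=1,j=0: stock 140.2800 → up 206.2116 (V=125.0670), down 117.8352 (V=105.7552). Price 89.9175; hedge Δ=0.2185, bond B=59.2638.
  t=1,j=1: stock 245.4900 → up 360.8703 (V=162.7612), down 206.2116 (V=125.0670). Price 115.2454; hedge Δ=0.2437, bond B=55.4134.
  t=0,j=0: stock 167.0000 → up 245.4900 (V=115.2454), down 140.2800 (V=89.9175). Price 81.7934; hedge Δ=0.2407, bond B=41.5902.
Each (Δ,B) replicates both successor values, so the strategy is self-financing and V0 is arbitrage-free.

(0,0): Delta=0.2407 Bond=41.5902
(1,0): Delta=0.2185 Bond=59.2638
(1,1): Delta=0.2437 Bond=55.4134
(2,0): Delta=-1.8620 Bond=325.1679
(2,1): Delta=0.4983 Bond=22.3210
(2,2): Delta=0.2095 Bond=87.1580
V0=81.7934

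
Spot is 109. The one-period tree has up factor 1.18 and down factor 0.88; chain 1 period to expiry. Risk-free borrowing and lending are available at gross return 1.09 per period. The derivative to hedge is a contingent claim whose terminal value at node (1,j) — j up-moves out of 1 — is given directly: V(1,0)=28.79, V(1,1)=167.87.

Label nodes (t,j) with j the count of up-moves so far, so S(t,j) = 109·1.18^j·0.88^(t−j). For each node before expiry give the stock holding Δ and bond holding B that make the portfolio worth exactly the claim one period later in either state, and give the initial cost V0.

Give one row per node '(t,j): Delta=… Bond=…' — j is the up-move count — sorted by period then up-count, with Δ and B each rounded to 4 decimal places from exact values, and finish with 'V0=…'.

Under the risk-neutral measure, an up-move has probability p* = (R−d)/(u−d) = 0.7000 and values discount at R = 1.09.
Terminal payoffs: V(1,0)=28.7900, V(1,1)=167.8700
  t=0,j=0: stock 109.0000 → up 128.6200 (V=167.8700), down 95.9200 (V=28.7900). Price 115.7303; hedge Δ=4.2532, bond B=-347.8697.
Self-financing check: at every node Δ·S+B equals the discounted successor values.

(0,0): Delta=4.2532 Bond=-347.8697
V0=115.7303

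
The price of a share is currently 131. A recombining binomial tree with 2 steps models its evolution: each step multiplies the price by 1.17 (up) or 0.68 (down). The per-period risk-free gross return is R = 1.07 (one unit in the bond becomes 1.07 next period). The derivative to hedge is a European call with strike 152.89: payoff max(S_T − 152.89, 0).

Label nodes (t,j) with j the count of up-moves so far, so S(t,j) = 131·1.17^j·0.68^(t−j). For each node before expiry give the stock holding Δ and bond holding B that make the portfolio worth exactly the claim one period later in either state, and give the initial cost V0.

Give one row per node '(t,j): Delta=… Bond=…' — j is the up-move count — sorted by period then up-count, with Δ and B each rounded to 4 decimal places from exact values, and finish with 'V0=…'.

(0,0): Delta=0.3063 Bond=-25.5040
(1,0): Delta=0.0000 Bond=0.0000
(1,1): Delta=0.3520 Bond=-34.2865
V0=14.6273

Risk-neutral probability p* = (R−d)/(u−d) = (1.07−0.68)/(1.17−0.68) = 0.7959.
Terminal values V(2,·): V(2,0)=0.0000, V(2,1)=0.0000, V(2,2)=26.4359
  t=1,j=0: stock 89.0800 → up 104.2236 (V=0.0000), down 60.5744 (V=0.0000). Price 0.0000; hedge Δ=0.0000, bond B=0.0000.
  t=1,j=1: stock 153.2700 → up 179.3259 (V=26.4359), down 104.2236 (V=0.0000). Price 19.6643; hedge Δ=0.3520, bond B=-34.2865.
  t=0,j=0: stock 131.0000 → up 153.2700 (V=19.6643), down 89.0800 (V=0.0000). Price 14.6273; hedge Δ=0.3063, bond B=-25.5040.
Self-financing check: at every node Δ·S+B equals the discounted successor values.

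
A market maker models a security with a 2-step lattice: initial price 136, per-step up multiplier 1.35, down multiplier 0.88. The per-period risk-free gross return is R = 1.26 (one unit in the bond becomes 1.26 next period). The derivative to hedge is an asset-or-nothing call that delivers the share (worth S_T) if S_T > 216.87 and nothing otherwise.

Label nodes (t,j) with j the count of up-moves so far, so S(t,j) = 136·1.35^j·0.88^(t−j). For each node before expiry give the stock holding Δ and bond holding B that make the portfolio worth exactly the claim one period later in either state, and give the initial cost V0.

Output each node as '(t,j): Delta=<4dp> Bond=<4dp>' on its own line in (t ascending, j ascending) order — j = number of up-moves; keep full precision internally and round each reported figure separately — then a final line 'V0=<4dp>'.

Since d<R<u, set p* = (R−d)/(u−d) = 0.8085; price each node as the discounted p*-expectation of its children.
Payoff layer (t=2): V(2,0)=0.0000, V(2,1)=0.0000, V(2,2)=247.8600
(1,0): S=119.6800. Δ = (V_up−V_dn)/(S_up−S_dn) = (0.0000−0.0000)/(161.5680−105.3184) = 0.0000. V = [p*·0.0000 + (1−p*)·0.0000]/1.26 = 0.0000. B = V − Δ·S = 0.0000.
(1,1): S=183.6000. Δ = (V_up−V_dn)/(S_up−S_dn) = (247.8600−0.0000)/(247.8600−161.5680) = 2.8723. V = [p*·247.8600 + (1−p*)·0.0000]/1.26 = 159.0456. B = V − Δ·S = -368.3161.
(0,0): S=136.0000. Δ = (V_up−V_dn)/(S_up−S_dn) = (159.0456−0.0000)/(183.6000−119.6800) = 2.4882. V = [p*·159.0456 + (1−p*)·0.0000]/1.26 = 102.0556. B = V − Δ·S = -236.3393.
Each (Δ,B) replicates both successor values, so the strategy is self-financing and V0 is arbitrage-free.

(0,0): Delta=2.4882 Bond=-236.3393
(1,0): Delta=0.0000 Bond=0.0000
(1,1): Delta=2.8723 Bond=-368.3161
V0=102.0556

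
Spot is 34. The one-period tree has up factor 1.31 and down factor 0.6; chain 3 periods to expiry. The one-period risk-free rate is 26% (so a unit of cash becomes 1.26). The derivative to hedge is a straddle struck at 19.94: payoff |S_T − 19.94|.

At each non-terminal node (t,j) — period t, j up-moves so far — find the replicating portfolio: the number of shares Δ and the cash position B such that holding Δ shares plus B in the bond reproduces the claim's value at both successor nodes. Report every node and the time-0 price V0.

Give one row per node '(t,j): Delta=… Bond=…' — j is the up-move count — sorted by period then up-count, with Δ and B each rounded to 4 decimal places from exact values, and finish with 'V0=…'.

No-arbitrage ⇒ martingale measure with p* = (R−d)/(u−d) = 0.9296.
At expiry t=3: V(3,0)=12.5960, V(3,1)=3.9056, V(3,2)=15.0684, V(3,3)=56.4951
Node (2,0) S=12.2400: V=(p*·3.9056+(1−p*)·12.5960)/1.26=3.5854; Δ=(3.9056−12.5960)/(16.0344−7.3440)=-1.0000; B=V−Δ·S=15.8254
Node (2,1) S=26.7240: V=(p*·15.0684+(1−p*)·3.9056)/1.26=11.3352; Δ=(15.0684−3.9056)/(35.0084−16.0344)=0.5883; B=V−Δ·S=-4.3871
Node (2,2) S=58.3474: V=(p*·56.4951+(1−p*)·15.0684)/1.26=42.5220; Δ=(56.4951−15.0684)/(76.4351−35.0084)=1.0000; B=V−Δ·S=-15.8254
Node (1,0) S=20.4000: V=(p*·11.3352+(1−p*)·3.5854)/1.26=8.5630; Δ=(11.3352−3.5854)/(26.7240−12.2400)=0.5351; B=V−Δ·S=-2.3522
Node (1,1) S=44.5400: V=(p*·42.5220+(1−p*)·11.3352)/1.26=32.0046; Δ=(42.5220−11.3352)/(58.3474−26.7240)=0.9862; B=V−Δ·S=-11.9205
Node (0,0) S=34.0000: V=(p*·32.0046+(1−p*)·8.5630)/1.26=24.0903; Δ=(32.0046−8.5630)/(44.5400−20.4000)=0.9711; B=V−Δ·S=-8.9260
Root portfolio cost Δ·34+B reproduces V0=24.0903.

(0,0): Delta=0.9711 Bond=-8.9260
(1,0): Delta=0.5351 Bond=-2.3522
(1,1): Delta=0.9862 Bond=-11.9205
(2,0): Delta=-1.0000 Bond=15.8254
(2,1): Delta=0.5883 Bond=-4.3871
(2,2): Delta=1.0000 Bond=-15.8254
V0=24.0903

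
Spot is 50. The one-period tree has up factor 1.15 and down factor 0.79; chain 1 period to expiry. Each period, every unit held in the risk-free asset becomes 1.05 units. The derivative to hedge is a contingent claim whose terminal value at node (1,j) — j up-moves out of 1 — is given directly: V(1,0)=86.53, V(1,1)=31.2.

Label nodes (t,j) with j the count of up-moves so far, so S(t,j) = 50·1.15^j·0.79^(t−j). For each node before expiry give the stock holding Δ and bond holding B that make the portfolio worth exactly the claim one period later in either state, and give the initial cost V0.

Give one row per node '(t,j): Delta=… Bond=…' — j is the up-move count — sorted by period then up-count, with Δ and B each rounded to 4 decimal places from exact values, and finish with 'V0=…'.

No-arbitrage ⇒ martingale measure with p* = (R−d)/(u−d) = 0.7222.
Payoff layer (t=1): V(1,0)=86.5300, V(1,1)=31.2000
(0,0): S=50.0000. Δ = (V_up−V_dn)/(S_up−S_dn) = (31.2000−86.5300)/(57.5000−39.5000) = -3.0739. V = [p*·31.2000 + (1−p*)·86.5300]/1.05 = 44.3519. B = V − Δ·S = 198.0463.
Self-financing check: at every node Δ·S+B equals the discounted successor values.

(0,0): Delta=-3.0739 Bond=198.0463
V0=44.3519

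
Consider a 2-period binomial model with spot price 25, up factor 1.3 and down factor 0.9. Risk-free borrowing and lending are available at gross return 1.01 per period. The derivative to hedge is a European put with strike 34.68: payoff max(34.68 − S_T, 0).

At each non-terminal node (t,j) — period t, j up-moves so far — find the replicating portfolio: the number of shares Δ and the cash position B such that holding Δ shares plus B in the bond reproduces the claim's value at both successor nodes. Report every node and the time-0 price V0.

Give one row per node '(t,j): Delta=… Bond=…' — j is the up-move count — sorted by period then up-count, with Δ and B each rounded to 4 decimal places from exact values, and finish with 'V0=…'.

No-arbitrage ⇒ martingale measure with p* = (R−d)/(u−d) = 0.2750.
Payoff layer (t=2): V(2,0)=14.4300, V(2,1)=5.4300, V(2,2)=0.0000
(1,0): S=22.5000. Δ = (V_up−V_dn)/(S_up−S_dn) = (5.4300−14.4300)/(29.2500−20.2500) = -1.0000. V = [p*·5.4300 + (1−p*)·14.4300]/1.01 = 11.8366. B = V − Δ·S = 34.3366.
(1,1): S=32.5000. Δ = (V_up−V_dn)/(S_up−S_dn) = (0.0000−5.4300)/(42.2500−29.2500) = -0.4177. V = [p*·0.0000 + (1−p*)·5.4300]/1.01 = 3.8978. B = V − Δ·S = 17.4728.
(0,0): S=25.0000. Δ = (V_up−V_dn)/(S_up−S_dn) = (3.8978−11.8366)/(32.5000−22.5000) = -0.7939. V = [p*·3.8978 + (1−p*)·11.8366]/1.01 = 9.5579. B = V − Δ·S = 29.4050.
Check: Δ(0,0)·S0 + B(0,0) = 9.5579 = V0.

(0,0): Delta=-0.7939 Bond=29.4050
(1,0): Delta=-1.0000 Bond=34.3366
(1,1): Delta=-0.4177 Bond=17.4728
V0=9.5579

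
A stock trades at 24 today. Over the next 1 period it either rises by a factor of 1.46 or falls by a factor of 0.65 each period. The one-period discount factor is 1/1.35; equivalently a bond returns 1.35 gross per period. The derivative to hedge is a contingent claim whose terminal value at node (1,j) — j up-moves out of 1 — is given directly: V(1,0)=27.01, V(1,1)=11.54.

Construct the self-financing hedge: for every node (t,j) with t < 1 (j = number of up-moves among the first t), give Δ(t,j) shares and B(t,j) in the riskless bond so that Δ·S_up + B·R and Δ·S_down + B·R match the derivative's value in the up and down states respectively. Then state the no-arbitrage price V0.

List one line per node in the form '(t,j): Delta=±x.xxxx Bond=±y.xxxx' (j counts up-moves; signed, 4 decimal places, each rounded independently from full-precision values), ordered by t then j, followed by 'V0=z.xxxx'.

Risk-neutral probability p* = (R−d)/(u−d) = (1.35−0.65)/(1.46−0.65) = 0.8642.
Terminal payoffs: V(1,0)=27.0100, V(1,1)=11.5400
(0,0): S=24.0000. Δ = (V_up−V_dn)/(S_up−S_dn) = (11.5400−27.0100)/(35.0400−15.6000) = -0.7958. V = [p*·11.5400 + (1−p*)·27.0100]/1.35 = 10.1043. B = V − Δ·S = 29.2031.
Check: Δ(0,0)·S0 + B(0,0) = 10.1043 = V0.

(0,0): Delta=-0.7958 Bond=29.2031
V0=10.1043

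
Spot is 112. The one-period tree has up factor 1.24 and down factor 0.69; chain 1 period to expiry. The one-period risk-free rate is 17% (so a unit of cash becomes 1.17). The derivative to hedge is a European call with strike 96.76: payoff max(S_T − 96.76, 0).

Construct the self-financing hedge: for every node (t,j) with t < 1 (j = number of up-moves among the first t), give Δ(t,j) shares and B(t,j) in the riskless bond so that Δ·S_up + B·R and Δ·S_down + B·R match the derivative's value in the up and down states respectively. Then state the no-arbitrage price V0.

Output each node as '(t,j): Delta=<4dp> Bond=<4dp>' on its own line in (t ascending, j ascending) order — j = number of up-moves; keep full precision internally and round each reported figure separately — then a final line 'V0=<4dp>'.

The replicating-portfolio and risk-neutral prices coincide; use p* = (1.17−0.69)/(1.24−0.69) = 0.8727 for the latter.
Payoff layer (t=1): V(1,0)=0.0000, V(1,1)=42.1200
  t=0,j=0: stock 112.0000 → up 138.8800 (V=42.1200), down 77.2800 (V=0.0000). Price 31.4182; hedge Δ=0.6838, bond B=-45.1636.
Root portfolio cost Δ·112+B reproduces V0=31.4182.

(0,0): Delta=0.6838 Bond=-45.1636
V0=31.4182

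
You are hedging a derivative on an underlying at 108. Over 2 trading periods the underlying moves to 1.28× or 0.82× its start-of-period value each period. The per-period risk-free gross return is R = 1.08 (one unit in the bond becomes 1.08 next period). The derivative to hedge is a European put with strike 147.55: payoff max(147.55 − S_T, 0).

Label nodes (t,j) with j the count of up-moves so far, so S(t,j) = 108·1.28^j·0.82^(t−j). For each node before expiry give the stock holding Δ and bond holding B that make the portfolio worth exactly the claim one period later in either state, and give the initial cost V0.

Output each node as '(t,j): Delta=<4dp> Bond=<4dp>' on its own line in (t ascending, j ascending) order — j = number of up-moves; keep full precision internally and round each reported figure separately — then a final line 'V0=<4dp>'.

No-arbitrage ⇒ martingale measure with p* = (R−d)/(u−d) = 0.5652.
Terminal values V(2,·): V(2,0)=74.9308, V(2,1)=34.1932, V(2,2)=0.0000
  t=1,j=0: stock 88.5600 → up 113.3568 (V=34.1932), down 72.6192 (V=74.9308). Price 48.0604; hedge Δ=-1.0000, bond B=136.6204.
  t=1,j=1: stock 138.2400 → up 176.9472 (V=0.0000), down 113.3568 (V=34.1932). Price 13.7654; hedge Δ=-0.5377, bond B=88.0984.
  t=0,j=0: stock 108.0000 → up 138.2400 (V=13.7654), down 88.5600 (V=48.0604). Price 26.5521; hedge Δ=-0.6903, bond B=101.1064.
Self-financing check: at every node Δ·S+B equals the discounted successor values.

(0,0): Delta=-0.6903 Bond=101.1064
(1,0): Delta=-1.0000 Bond=136.6204
(1,1): Delta=-0.5377 Bond=88.0984
V0=26.5521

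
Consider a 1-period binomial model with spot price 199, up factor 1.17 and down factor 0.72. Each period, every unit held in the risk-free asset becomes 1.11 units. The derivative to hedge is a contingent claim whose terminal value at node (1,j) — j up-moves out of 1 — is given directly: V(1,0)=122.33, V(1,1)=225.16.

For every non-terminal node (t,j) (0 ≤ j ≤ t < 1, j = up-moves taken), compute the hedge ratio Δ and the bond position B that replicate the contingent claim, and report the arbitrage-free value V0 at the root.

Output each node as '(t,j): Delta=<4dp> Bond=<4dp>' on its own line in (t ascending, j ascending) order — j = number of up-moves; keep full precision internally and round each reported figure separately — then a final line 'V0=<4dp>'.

Risk-neutral probability p* = (R−d)/(u−d) = (1.11−0.72)/(1.17−0.72) = 0.8667.
At expiry t=1: V(1,0)=122.3300, V(1,1)=225.1600
  t=0,j=0: stock 199.0000 → up 232.8300 (V=225.1600), down 143.2800 (V=122.3300). Price 190.4949; hedge Δ=1.1483, bond B=-38.0162.
Each (Δ,B) replicates both successor values, so the strategy is self-financing and V0 is arbitrage-free.

(0,0): Delta=1.1483 Bond=-38.0162
V0=190.4949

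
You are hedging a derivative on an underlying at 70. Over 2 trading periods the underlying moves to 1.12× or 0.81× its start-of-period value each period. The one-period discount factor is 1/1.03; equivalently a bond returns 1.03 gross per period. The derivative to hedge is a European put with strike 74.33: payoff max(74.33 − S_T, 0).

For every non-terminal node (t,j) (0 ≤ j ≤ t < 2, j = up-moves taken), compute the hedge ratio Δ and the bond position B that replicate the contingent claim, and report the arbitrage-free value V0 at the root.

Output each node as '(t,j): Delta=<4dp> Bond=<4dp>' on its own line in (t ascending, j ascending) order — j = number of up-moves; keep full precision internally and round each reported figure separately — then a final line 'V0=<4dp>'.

Under the risk-neutral measure, an up-move has probability p* = (R−d)/(u−d) = 0.7097 and values discount at R = 1.03.
At expiry t=2: V(2,0)=28.4030, V(2,1)=10.8260, V(2,2)=0.0000
  t=1,j=0: stock 56.7000 → up 63.5040 (V=10.8260), down 45.9270 (V=28.4030). Price 15.4650; hedge Δ=-1.0000, bond B=72.1650.
  t=1,j=1: stock 78.4000 → up 87.8080 (V=0.0000), down 63.5040 (V=10.8260). Price 3.0515; hedge Δ=-0.4454, bond B=37.9741.
  t=0,j=0: stock 70.0000 → up 78.4000 (V=3.0515), down 56.7000 (V=15.4650). Price 6.4616; hedge Δ=-0.5721, bond B=46.5053.
Root portfolio cost Δ·70+B reproduces V0=6.4616.

(0,0): Delta=-0.5721 Bond=46.5053
(1,0): Delta=-1.0000 Bond=72.1650
(1,1): Delta=-0.4454 Bond=37.9741
V0=6.4616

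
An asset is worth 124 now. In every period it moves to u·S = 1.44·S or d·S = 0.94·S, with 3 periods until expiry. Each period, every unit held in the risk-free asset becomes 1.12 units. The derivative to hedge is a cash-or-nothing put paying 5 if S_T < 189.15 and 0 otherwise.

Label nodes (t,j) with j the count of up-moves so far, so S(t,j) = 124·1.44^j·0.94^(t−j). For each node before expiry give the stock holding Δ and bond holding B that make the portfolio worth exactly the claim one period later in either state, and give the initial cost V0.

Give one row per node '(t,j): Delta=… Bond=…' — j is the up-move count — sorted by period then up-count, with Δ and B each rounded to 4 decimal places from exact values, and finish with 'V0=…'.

(0,0): Delta=-0.0296 Bond=6.1808
(1,0): Delta=-0.0276 Bond=6.6837
(1,1): Delta=-0.0320 Bond=7.3469
(2,0): Delta=0.0000 Bond=4.4643
(2,1): Delta=-0.0596 Bond=12.8571
(2,2): Delta=0.0000 Bond=0.0000
V0=2.5073

Risk-neutral probability p* = (R−d)/(u−d) = (1.12−0.94)/(1.44−0.94) = 0.3600.
At expiry t=3: V(3,0)=5.0000, V(3,1)=5.0000, V(3,2)=0.0000, V(3,3)=0.0000
(2,0): S=109.5664. Δ = (V_up−V_dn)/(S_up−S_dn) = (5.0000−5.0000)/(157.7756−102.9924) = 0.0000. V = [p*·5.0000 + (1−p*)·5.0000]/1.12 = 4.4643. B = V − Δ·S = 4.4643.
(2,1): S=167.8464. Δ = (V_up−V_dn)/(S_up−S_dn) = (0.0000−5.0000)/(241.6988−157.7756) = -0.0596. V = [p*·0.0000 + (1−p*)·5.0000]/1.12 = 2.8571. B = V − Δ·S = 12.8571.
(2,2): S=257.1264. Δ = (V_up−V_dn)/(S_up−S_dn) = (0.0000−0.0000)/(370.2620−241.6988) = 0.0000. V = [p*·0.0000 + (1−p*)·0.0000]/1.12 = 0.0000. B = V − Δ·S = 0.0000.
(1,0): S=116.5600. Δ = (V_up−V_dn)/(S_up−S_dn) = (2.8571−4.4643)/(167.8464−109.5664) = -0.0276. V = [p*·2.8571 + (1−p*)·4.4643]/1.12 = 3.4694. B = V − Δ·S = 6.6837.
(1,1): S=178.5600. Δ = (V_up−V_dn)/(S_up−S_dn) = (0.0000−2.8571)/(257.1264−167.8464) = -0.0320. V = [p*·0.0000 + (1−p*)·2.8571]/1.12 = 1.6327. B = V − Δ·S = 7.3469.
(0,0): S=124.0000. Δ = (V_up−V_dn)/(S_up−S_dn) = (1.6327−3.4694)/(178.5600−116.5600) = -0.0296. V = [p*·1.6327 + (1−p*)·3.4694]/1.12 = 2.5073. B = V − Δ·S = 6.1808.
Each (Δ,B) replicates both successor values, so the strategy is self-financing and V0 is arbitrage-free.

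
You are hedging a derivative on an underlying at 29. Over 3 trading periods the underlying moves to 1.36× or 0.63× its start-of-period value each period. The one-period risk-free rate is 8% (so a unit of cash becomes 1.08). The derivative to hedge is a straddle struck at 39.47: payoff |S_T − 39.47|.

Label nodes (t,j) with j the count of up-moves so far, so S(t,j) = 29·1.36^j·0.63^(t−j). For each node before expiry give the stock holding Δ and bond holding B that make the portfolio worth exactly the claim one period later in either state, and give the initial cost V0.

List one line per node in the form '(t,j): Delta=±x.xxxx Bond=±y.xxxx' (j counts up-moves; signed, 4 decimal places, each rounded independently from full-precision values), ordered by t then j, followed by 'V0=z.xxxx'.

Since d<R<u, set p* = (R−d)/(u−d) = 0.6164; price each node as the discounted p*-expectation of its children.
At expiry t=3: V(3,0)=32.2186, V(3,1)=23.8163, V(3,2)=5.6778, V(3,3)=33.4782
(2,0): S=11.5101. Δ = (V_up−V_dn)/(S_up−S_dn) = (23.8163−32.2186)/(15.6537−7.2514) = -1.0000. V = [p*·23.8163 + (1−p*)·32.2186]/1.08 = 25.0362. B = V − Δ·S = 36.5463.
(2,1): S=24.8472. Δ = (V_up−V_dn)/(S_up−S_dn) = (5.6778−23.8163)/(33.7922−15.6537) = -1.0000. V = [p*·5.6778 + (1−p*)·23.8163]/1.08 = 11.6991. B = V − Δ·S = 36.5463.
(2,2): S=53.6384. Δ = (V_up−V_dn)/(S_up−S_dn) = (33.4782−5.6778)/(72.9482−33.7922) = 0.7100. V = [p*·33.4782 + (1−p*)·5.6778]/1.08 = 21.1250. B = V − Δ·S = -16.9577.
(1,0): S=18.2700. Δ = (V_up−V_dn)/(S_up−S_dn) = (11.6991−25.0362)/(24.8472−11.5101) = -1.0000. V = [p*·11.6991 + (1−p*)·25.0362]/1.08 = 15.5692. B = V − Δ·S = 33.8392.
(1,1): S=39.4400. Δ = (V_up−V_dn)/(S_up−S_dn) = (21.1250−11.6991)/(53.6384−24.8472) = 0.3274. V = [p*·21.1250 + (1−p*)·11.6991]/1.08 = 16.2126. B = V − Δ·S = 3.3003.
(0,0): S=29.0000. Δ = (V_up−V_dn)/(S_up−S_dn) = (16.2126−15.5692)/(39.4400−18.2700) = 0.0304. V = [p*·16.2126 + (1−p*)·15.5692]/1.08 = 14.7832. B = V − Δ·S = 13.9017.
Check: Δ(0,0)·S0 + B(0,0) = 14.7832 = V0.

(0,0): Delta=0.0304 Bond=13.9017
(1,0): Delta=-1.0000 Bond=33.8392
(1,1): Delta=0.3274 Bond=3.3003
(2,0): Delta=-1.0000 Bond=36.5463
(2,1): Delta=-1.0000 Bond=36.5463
(2,2): Delta=0.7100 Bond=-16.9577
V0=14.7832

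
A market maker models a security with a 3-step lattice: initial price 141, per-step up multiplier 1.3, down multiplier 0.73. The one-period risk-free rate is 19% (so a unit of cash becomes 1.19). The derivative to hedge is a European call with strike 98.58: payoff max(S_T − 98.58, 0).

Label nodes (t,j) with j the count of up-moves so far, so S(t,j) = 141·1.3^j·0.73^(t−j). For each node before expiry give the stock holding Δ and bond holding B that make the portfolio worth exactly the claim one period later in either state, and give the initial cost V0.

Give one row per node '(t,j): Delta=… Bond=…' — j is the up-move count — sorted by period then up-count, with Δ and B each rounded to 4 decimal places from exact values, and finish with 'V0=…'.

Since d<R<u, set p* = (R−d)/(u−d) = 0.8070; price each node as the discounted p*-expectation of its children.
Payoff layer (t=3): V(3,0)=0.0000, V(3,1)=0.0000, V(3,2)=75.3717, V(3,3)=211.1970
(2,0): S=75.1389. Δ = (V_up−V_dn)/(S_up−S_dn) = (0.0000−0.0000)/(97.6806−54.8514) = 0.0000. V = [p*·0.0000 + (1−p*)·0.0000]/1.19 = 0.0000. B = V − Δ·S = 0.0000.
(2,1): S=133.8090. Δ = (V_up−V_dn)/(S_up−S_dn) = (75.3717−0.0000)/(173.9517−97.6806) = 0.9882. V = [p*·75.3717 + (1−p*)·0.0000]/1.19 = 51.1145. B = V − Δ·S = -81.1165.
(2,2): S=238.2900. Δ = (V_up−V_dn)/(S_up−S_dn) = (211.1970−75.3717)/(309.7770−173.9517) = 1.0000. V = [p*·211.1970 + (1−p*)·75.3717]/1.19 = 155.4497. B = V − Δ·S = -82.8403.
(1,0): S=102.9300. Δ = (V_up−V_dn)/(S_up−S_dn) = (51.1145−0.0000)/(133.8090−75.1389) = 0.8712. V = [p*·51.1145 + (1−p*)·0.0000]/1.19 = 34.6641. B = V − Δ·S = -55.0105.
(1,1): S=183.3000. Δ = (V_up−V_dn)/(S_up−S_dn) = (155.4497−51.1145)/(238.2900−133.8090) = 0.9986. V = [p*·155.4497 + (1−p*)·51.1145]/1.19 = 113.7099. B = V − Δ·S = -69.3342.
(0,0): S=141.0000. Δ = (V_up−V_dn)/(S_up−S_dn) = (113.7099−34.6641)/(183.3000−102.9300) = 0.9835. V = [p*·113.7099 + (1−p*)·34.6641]/1.19 = 82.7357. B = V − Δ·S = -55.9411.
Each (Δ,B) replicates both successor values, so the strategy is self-financing and V0 is arbitrage-free.

(0,0): Delta=0.9835 Bond=-55.9411
(1,0): Delta=0.8712 Bond=-55.0105
(1,1): Delta=0.9986 Bond=-69.3342
(2,0): Delta=0.0000 Bond=0.0000
(2,1): Delta=0.9882 Bond=-81.1165
(2,2): Delta=1.0000 Bond=-82.8403
V0=82.7357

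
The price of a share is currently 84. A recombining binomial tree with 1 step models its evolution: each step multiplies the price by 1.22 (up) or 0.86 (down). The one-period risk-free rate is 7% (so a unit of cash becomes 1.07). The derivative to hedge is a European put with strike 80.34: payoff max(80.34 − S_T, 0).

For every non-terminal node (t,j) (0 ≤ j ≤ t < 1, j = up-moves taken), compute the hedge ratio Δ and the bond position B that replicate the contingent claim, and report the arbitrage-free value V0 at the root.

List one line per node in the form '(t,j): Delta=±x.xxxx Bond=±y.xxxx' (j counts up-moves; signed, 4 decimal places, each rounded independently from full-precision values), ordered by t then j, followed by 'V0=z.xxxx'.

Since d<R<u, set p* = (R−d)/(u−d) = 0.5833; price each node as the discounted p*-expectation of its children.
Payoff layer (t=1): V(1,0)=8.1000, V(1,1)=0.0000
(0,0): S=84.0000. Δ = (V_up−V_dn)/(S_up−S_dn) = (0.0000−8.1000)/(102.4800−72.2400) = -0.2679. V = [p*·0.0000 + (1−p*)·8.1000]/1.07 = 3.1542. B = V − Δ·S = 25.6542.
The time-0 hedge costs 3.1542, which is the no-arbitrage price.

(0,0): Delta=-0.2679 Bond=25.6542
V0=3.1542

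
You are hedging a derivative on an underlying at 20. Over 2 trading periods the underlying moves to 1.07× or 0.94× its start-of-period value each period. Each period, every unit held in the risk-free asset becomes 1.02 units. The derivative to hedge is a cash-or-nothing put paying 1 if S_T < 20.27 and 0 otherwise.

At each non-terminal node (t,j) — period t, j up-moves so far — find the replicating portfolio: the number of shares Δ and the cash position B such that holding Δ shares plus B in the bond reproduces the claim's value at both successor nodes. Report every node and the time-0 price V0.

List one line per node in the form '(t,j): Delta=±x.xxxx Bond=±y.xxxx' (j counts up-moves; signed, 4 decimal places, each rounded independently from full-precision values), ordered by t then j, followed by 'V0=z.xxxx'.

Since d<R<u, set p* = (R−d)/(u−d) = 0.6154; price each node as the discounted p*-expectation of its children.
Terminal values V(2,·): V(2,0)=1.0000, V(2,1)=1.0000, V(2,2)=0.0000
Node (1,0) S=18.8000: V=(p*·1.0000+(1−p*)·1.0000)/1.02=0.9804; Δ=(1.0000−1.0000)/(20.1160−17.6720)=0.0000; B=V−Δ·S=0.9804
Node (1,1) S=21.4000: V=(p*·0.0000+(1−p*)·1.0000)/1.02=0.3771; Δ=(0.0000−1.0000)/(22.8980−20.1160)=-0.3595; B=V−Δ·S=8.0694
Node (0,0) S=20.0000: V=(p*·0.3771+(1−p*)·0.9804)/1.02=0.5972; Δ=(0.3771−0.9804)/(21.4000−18.8000)=-0.2320; B=V−Δ·S=5.2381
Self-financing check: at every node Δ·S+B equals the discounted successor values.

(0,0): Delta=-0.2320 Bond=5.2381
(1,0): Delta=0.0000 Bond=0.9804
(1,1): Delta=-0.3595 Bond=8.0694
V0=0.5972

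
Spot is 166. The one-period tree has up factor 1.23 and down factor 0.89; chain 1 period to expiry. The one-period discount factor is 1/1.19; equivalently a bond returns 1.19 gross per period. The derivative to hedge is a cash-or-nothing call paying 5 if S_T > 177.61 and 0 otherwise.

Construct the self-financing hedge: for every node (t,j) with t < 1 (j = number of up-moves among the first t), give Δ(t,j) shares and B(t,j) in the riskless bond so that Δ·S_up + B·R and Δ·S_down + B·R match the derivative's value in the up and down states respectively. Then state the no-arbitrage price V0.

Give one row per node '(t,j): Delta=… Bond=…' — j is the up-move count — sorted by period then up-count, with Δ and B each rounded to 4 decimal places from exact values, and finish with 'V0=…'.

No-arbitrage ⇒ martingale measure with p* = (R−d)/(u−d) = 0.8824.
At expiry t=1: V(1,0)=0.0000, V(1,1)=5.0000
Node (0,0) S=166.0000: V=(p*·5.0000+(1−p*)·0.0000)/1.19=3.7074; Δ=(5.0000−0.0000)/(204.1800−147.7400)=0.0886; B=V−Δ·S=-10.9985
Self-financing check: at every node Δ·S+B equals the discounted successor values.

(0,0): Delta=0.0886 Bond=-10.9985
V0=3.7074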